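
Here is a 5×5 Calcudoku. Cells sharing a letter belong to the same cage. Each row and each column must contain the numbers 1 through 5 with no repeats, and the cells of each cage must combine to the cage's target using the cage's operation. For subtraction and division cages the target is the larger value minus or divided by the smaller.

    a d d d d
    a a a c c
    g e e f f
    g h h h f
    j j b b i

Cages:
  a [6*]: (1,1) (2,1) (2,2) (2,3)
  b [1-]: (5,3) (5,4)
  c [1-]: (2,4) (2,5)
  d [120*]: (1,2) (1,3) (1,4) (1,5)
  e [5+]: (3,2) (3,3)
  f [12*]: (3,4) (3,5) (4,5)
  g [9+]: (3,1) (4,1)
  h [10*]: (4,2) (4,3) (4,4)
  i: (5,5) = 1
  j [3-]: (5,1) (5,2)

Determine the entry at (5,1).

2

Cage a has product 6, leaving (1,1) = 1.
I is a freebie; hence (5,5) = 1.
Row 3 needs a 5, and only (3,1) is open for it.
5 is placed in column 1; hence (4,1) = 4.
5 is placed in column 1, which forces (5,1) = 2.
Cage j needs two cells with difference 3; hence (5,2) = 5.
2 is placed in column 1; hence (2,1) = 3.
In row 4, 3 can only go at (4,5), so (4,5) = 3.
Cage f has product 12, leaving (3,4) = 1.
Column 5 already has 3; hence (3,5) = 4.
The two cells of cage c must have difference 1, which forces (2,4) = 4.
Cage c needs two cells with difference 1, so (2,5) = 5.
4 is placed in column 4; hence (5,4) = 3.
Cage d needs product 120; hence (1,4) = 5.
Column 5 now contains 5, so (1,5) = 2.
5 is placed in column 4, so (4,4) = 2.
3 is placed in row 5, so (5,3) = 4.
Cage d has product 120, so (1,2) = 4.
Column 3 already has 4, so (1,3) = 3.
3 is placed in column 3, leaving (3,3) = 2.
Row 4 now contains 2, which forces (4,2) = 1.
Cage h has product 10, so (4,3) = 5.
Column 2 now contains 1, so (2,2) = 2.
Column 3 now contains 2, leaving (2,3) = 1.
Row 3 now contains 2, leaving (3,2) = 3.
Completed grid: 1 4 3 5 2 / 3 2 1 4 5 / 5 3 2 1 4 / 4 1 5 2 3 / 2 5 4 3 1.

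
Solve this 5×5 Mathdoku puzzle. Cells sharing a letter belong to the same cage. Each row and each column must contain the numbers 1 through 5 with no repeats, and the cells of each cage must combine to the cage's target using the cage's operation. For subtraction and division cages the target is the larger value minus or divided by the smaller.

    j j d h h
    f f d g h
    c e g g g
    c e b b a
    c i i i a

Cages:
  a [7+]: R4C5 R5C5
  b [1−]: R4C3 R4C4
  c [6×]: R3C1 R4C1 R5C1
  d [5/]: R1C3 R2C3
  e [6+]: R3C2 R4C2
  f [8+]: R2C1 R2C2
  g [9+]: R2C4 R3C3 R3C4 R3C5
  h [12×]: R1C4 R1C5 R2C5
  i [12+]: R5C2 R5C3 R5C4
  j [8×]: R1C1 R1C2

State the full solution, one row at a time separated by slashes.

Row 1 needs a 5, and only R1C3 is open for it.
5 is placed in column 3; hence R2C3 = 1.
In row 2, 4 can only go at R2C5, so R2C5 = 4.
In row 2, 2 can only go at R2C4, so R2C4 = 2.
The only place for 3 in row 3 is R3C1.
Column 1 now contains 3, leaving R2C1 = 5.
The two cells of cage f must have sum 8; hence R2C2 = 3.
In row 3, 5 can only go at R3C2, so R3C2 = 5.
Cage e's pair has sum 6, which forces R4C2 = 1.
Column 2 now contains 5, so R5C2 = 4.
Cage i needs sum 12, which forces R5C3 = 3.
The 3 cells of cage i must have sum 12; hence R5C4 = 5.
Row 5 now contains 5, leaving R5C5 = 2.
Cage j's pair has product 8; hence R1C1 = 4.
Column 2 now contains 4; hence R1C2 = 2.
The 4 cells of cage g must have sum 9, so R3C3 = 2.
Cage g needs sum 9, leaving R3C4 = 4.
Column 5 already has 2; hence R3C5 = 1.
1 is placed in row 4, leaving R4C1 = 2.
2 is placed in column 3, leaving R4C3 = 4.
The two cells of cage b must have difference 1, which forces R4C4 = 3.
Column 5 already has 2, leaving R4C5 = 5.
Row 5 already has 2, so R5C1 = 1.
Column 4 already has 3; hence R1C4 = 1.
1 is placed in column 5, so R1C5 = 3.

4 2 5 1 3 / 5 3 1 2 4 / 3 5 2 4 1 / 2 1 4 3 5 / 1 4 3 5 2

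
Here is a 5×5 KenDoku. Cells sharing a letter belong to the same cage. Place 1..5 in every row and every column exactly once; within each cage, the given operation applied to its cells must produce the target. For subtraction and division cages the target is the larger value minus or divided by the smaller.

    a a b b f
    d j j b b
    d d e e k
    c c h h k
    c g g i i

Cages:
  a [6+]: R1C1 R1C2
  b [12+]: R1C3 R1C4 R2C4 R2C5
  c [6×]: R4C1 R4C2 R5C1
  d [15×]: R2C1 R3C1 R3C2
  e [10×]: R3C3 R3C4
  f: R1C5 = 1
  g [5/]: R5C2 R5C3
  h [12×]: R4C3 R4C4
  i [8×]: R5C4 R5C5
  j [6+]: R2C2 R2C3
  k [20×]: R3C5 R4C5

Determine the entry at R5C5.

F is a freebie, leaving R1C5 = 1.
The only place for 4 in row 3 is R3C5.
Column 5 now contains 4, leaving R4C5 = 5.
Cage i's pair has product 8, leaving R5C4 = 4.
Column 5 now contains 4; hence R5C5 = 2.
2 is placed in column 5; hence R2C5 = 3.
Cage h's pair has product 12; hence R4C3 = 4.
Column 4 already has 4, so R4C4 = 3.
3 is placed in column 4, so R1C4 = 5.
Column 4 now contains 5; hence R3C4 = 2.
Cage c has product 6; hence R5C1 = 3.
Cage b has sum 12, so R1C3 = 3.
Column 4 already has 2, so R2C4 = 1.
Cage d needs product 15; hence R3C2 = 3.
2 is placed in row 3; hence R3C3 = 5.
Column 3 now contains 5, which forces R5C3 = 1.
Row 2 already has 1, leaving R2C1 = 5.
Cage j's pair has sum 6, so R2C2 = 4.
Column 3 now contains 5, leaving R2C3 = 2.
Row 3 now contains 5, which forces R3C1 = 1.
Column 1 already has 1, leaving R4C1 = 2.
Row 4 already has 2, so R4C2 = 1.
Row 5 already has 1, so R5C2 = 5.
Column 1 now contains 2, leaving R1C1 = 4.
4 is placed in column 2, leaving R1C2 = 2.
Completed grid: 4 2 3 5 1 / 5 4 2 1 3 / 1 3 5 2 4 / 2 1 4 3 5 / 3 5 1 4 2.

2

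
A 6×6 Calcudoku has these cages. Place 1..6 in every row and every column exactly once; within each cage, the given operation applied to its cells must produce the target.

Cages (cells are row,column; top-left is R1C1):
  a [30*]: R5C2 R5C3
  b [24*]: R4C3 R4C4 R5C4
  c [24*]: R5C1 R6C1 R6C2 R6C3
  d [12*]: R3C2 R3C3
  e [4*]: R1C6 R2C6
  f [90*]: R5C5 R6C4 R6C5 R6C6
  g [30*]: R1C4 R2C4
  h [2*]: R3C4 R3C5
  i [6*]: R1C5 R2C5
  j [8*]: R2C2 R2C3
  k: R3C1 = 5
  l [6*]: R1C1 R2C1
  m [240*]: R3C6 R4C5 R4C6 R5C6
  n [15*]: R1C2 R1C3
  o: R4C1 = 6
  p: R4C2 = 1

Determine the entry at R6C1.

4

Cage k is a single given cell, so R3C1 = 5.
Cage o is given, which forces R4C1 = 6.
Cage p is a single given cell, so R4C2 = 1.
Row 1 needs a 4, and only R1C6 is open for it.
4 is placed in column 6; hence R2C6 = 1.
Cage m needs product 240, leaving R4C5 = 4.
Cage b has product 24, leaving R5C4 = 4.
Row 1 needs a 1, and only R1C5 is open for it.
The two cells of cage i must have product 6; hence R2C5 = 6.
Cage h's pair has product 2, leaving R3C4 = 1.
Column 5 already has 1, so R3C5 = 2.
Row 3 already has 2, so R3C6 = 6.
The two cells of cage g must have product 30, which forces R1C4 = 6.
Row 2 already has 6, so R2C4 = 5.
Cage f has product 90; hence R5C5 = 3.
Cage f needs product 90; hence R6C5 = 5.
In row 1, 2 can only go at R1C1, so R1C1 = 2.
2 is placed in column 1, which forces R2C1 = 3.
2 is placed in column 1; hence R5C1 = 1.
Column 1 already has 3, so R6C1 = 4.
The only place for 5 in row 4 is R4C6.
Column 6 now contains 5, so R5C6 = 2.
Column 6 already has 2; hence R6C6 = 3.
Cage c has product 24, leaving R6C2 = 6.
The 4 cells of cage c must have product 24, so R6C3 = 1.
Row 6 already has 3; hence R6C4 = 2.
The 3 cells of cage b must have product 24; hence R4C3 = 2.
Column 4 now contains 2; hence R4C4 = 3.
Column 2 now contains 6, so R5C2 = 5.
Cage a needs two cells with product 30, which forces R5C3 = 6.
Column 2 already has 5, which forces R1C2 = 3.
The two cells of cage n must have product 15, so R1C3 = 5.
The two cells of cage j must have product 8, which forces R2C2 = 2.
Column 3 now contains 2, which forces R2C3 = 4.
Column 2 now contains 3, leaving R3C2 = 4.
Column 3 now contains 4, leaving R3C3 = 3.
Completed grid: 2 3 5 6 1 4 / 3 2 4 5 6 1 / 5 4 3 1 2 6 / 6 1 2 3 4 5 / 1 5 6 4 3 2 / 4 6 1 2 5 3.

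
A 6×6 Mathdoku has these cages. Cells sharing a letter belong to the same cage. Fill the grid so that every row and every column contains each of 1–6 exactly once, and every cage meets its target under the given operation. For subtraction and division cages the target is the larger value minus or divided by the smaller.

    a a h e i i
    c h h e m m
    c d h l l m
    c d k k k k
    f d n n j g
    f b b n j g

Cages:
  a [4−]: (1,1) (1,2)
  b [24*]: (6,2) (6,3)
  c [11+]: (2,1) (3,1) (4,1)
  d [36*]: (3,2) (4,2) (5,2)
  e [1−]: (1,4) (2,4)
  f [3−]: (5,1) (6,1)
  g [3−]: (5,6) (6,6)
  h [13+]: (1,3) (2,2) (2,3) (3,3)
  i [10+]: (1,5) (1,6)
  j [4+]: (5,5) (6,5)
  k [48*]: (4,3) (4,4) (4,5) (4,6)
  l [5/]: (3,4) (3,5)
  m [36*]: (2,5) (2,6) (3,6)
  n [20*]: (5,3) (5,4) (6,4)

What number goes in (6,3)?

6

In row 4, 5 can only go at (4,1), so (4,1) = 5.
The only place for 3 in row 4 is (4,2).
The only place for 1 in column 2 is (2,2).
In column 2, 4 can only go at (6,2), so (6,2) = 4.
Row 6 already has 4, so (6,3) = 6.
Row 5 needs a 3, and only (5,5) is open for it.
Column 5 already has 3, so (6,5) = 1.
The two cells of cage l must have quotient 5, which forces (3,4) = 1.
Column 5 already has 1, which forces (3,5) = 5.
Cage f needs two cells with difference 3, which forces (5,1) = 6.
Row 5 now contains 6, which forces (5,2) = 2.
Row 5 already has 2, leaving (5,6) = 5.
Row 6 now contains 1; hence (6,1) = 3.
3 is placed in row 6, so (6,6) = 2.
Cage m needs product 36; hence (2,5) = 2.
2 is placed in column 2; hence (3,2) = 6.
6 is placed in row 3, leaving (3,6) = 3.
Cage n needs product 20; hence (5,3) = 1.
Row 5 already has 5, so (5,4) = 4.
Row 6 now contains 2, so (6,4) = 5.
Cage a needs two cells with difference 4, leaving (1,1) = 1.
Column 2 now contains 6, so (1,2) = 5.
5 is placed in row 1, so (1,3) = 3.
Cage e's pair has difference 1, so (1,4) = 2.
Row 2 now contains 2, leaving (2,1) = 4.
Column 3 already has 3, leaving (2,3) = 5.
Cage e needs two cells with difference 1, leaving (2,4) = 3.
Column 6 now contains 3, so (2,6) = 6.
Cage c needs sum 11, leaving (3,1) = 2.
3 is placed in row 3, so (3,3) = 4.
Column 3 already has 4; hence (4,3) = 2.
Column 4 already has 2, so (4,4) = 6.
Row 4 already has 6, so (4,5) = 4.
Cage k has product 48, so (4,6) = 1.
Column 5 already has 4; hence (1,5) = 6.
Column 6 now contains 6; hence (1,6) = 4.
Completed grid: 1 5 3 2 6 4 / 4 1 5 3 2 6 / 2 6 4 1 5 3 / 5 3 2 6 4 1 / 6 2 1 4 3 5 / 3 4 6 5 1 2.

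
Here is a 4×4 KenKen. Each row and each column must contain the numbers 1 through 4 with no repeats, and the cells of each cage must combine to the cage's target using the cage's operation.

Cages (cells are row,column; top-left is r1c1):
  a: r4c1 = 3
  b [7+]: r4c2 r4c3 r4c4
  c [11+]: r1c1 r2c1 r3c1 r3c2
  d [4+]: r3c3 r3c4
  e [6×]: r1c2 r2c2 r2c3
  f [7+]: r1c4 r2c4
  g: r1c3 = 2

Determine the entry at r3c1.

2

Cage g is a single given cell, which forces r1c3 = 2.
Cage a is a single given cell, leaving r4c1 = 3.
The 3 cells of cage e must have product 6, leaving r2c2 = 2.
The 4 cells of cage c must have sum 11, which forces r3c2 = 4.
4 is placed in column 2, leaving r4c2 = 1.
1 is placed in row 4, leaving r4c3 = 4.
Row 4 already has 4; hence r4c4 = 2.
Column 2 now contains 1; hence r1c2 = 3.
Row 1 already has 3, which forces r1c4 = 4.
Cage e needs product 6, leaving r2c3 = 1.
4 is placed in column 4, so r2c4 = 3.
Cage c needs sum 11, which forces r3c1 = 2.
Column 3 now contains 1; hence r3c3 = 3.
Column 4 already has 3; hence r3c4 = 1.
Row 1 now contains 4, so r1c1 = 1.
1 is placed in row 2, so r2c1 = 4.
Filled in: 1 3 2 4 / 4 2 1 3 / 2 4 3 1 / 3 1 4 2.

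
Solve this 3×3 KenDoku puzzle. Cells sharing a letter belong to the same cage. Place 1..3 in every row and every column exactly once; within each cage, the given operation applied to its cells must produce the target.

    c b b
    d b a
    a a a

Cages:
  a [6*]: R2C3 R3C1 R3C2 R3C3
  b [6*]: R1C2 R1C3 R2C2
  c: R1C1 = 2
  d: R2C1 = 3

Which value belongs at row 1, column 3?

Cage c is given, leaving R1C1 = 2.
Cage d is given, leaving R2C1 = 3.
Cage a has product 6, leaving R2C3 = 1.
Column 1 already has 3, leaving R3C1 = 1.
Cage b has product 6, which forces R1C2 = 1.
Column 3 now contains 1, leaving R1C3 = 3.
Row 2 already has 1, leaving R2C2 = 2.
2 is placed in column 2, so R3C2 = 3.
Column 3 now contains 3, leaving R3C3 = 2.
Filled in: 2 1 3 / 3 2 1 / 1 3 2.

3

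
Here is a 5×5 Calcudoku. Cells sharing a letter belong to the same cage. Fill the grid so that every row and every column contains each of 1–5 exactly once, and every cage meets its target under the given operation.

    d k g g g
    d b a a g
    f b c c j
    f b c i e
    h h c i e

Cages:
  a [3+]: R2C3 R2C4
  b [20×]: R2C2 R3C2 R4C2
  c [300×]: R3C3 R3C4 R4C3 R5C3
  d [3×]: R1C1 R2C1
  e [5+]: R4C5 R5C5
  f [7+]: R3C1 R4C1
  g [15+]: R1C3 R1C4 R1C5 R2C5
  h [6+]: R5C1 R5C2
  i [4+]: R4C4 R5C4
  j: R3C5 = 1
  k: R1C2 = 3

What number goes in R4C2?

Cage k is a single given cell, so R1C2 = 3.
Cage c has product 300, so R3C4 = 5.
Cage j is a single given cell, which forces R3C5 = 1.
Row 1 already has 3, leaving R1C1 = 1.
Cage d needs two cells with product 3, leaving R2C1 = 3.
1 is placed in row 3, so R3C2 = 4.
4 is placed in row 3, leaving R3C3 = 3.
Cage g needs sum 15; hence R2C5 = 4.
4 is placed in row 3, which forces R3C1 = 2.
Cage f needs two cells with sum 7; hence R4C1 = 5.
Row 4 already has 5, so R4C2 = 1.
Row 4 already has 5, leaving R4C3 = 4.
Row 4 already has 1, leaving R4C4 = 3.
Row 4 now contains 3; hence R4C5 = 2.
Column 1 now contains 5, so R5C1 = 4.
Column 2 now contains 1, leaving R5C2 = 2.
Column 3 already has 4, leaving R5C3 = 5.
Column 4 already has 3, so R5C4 = 1.
Column 5 now contains 2, leaving R5C5 = 3.
Column 3 already has 5; hence R1C3 = 2.
The 4 cells of cage g must have sum 15, which forces R1C4 = 4.
Column 5 now contains 2; hence R1C5 = 5.
Column 2 now contains 1; hence R2C2 = 5.
Cage a needs two cells with sum 3, which forces R2C3 = 1.
1 is placed in column 4, leaving R2C4 = 2.
The full grid is 1 3 2 4 5 / 3 5 1 2 4 / 2 4 3 5 1 / 5 1 4 3 2 / 4 2 5 1 3.

1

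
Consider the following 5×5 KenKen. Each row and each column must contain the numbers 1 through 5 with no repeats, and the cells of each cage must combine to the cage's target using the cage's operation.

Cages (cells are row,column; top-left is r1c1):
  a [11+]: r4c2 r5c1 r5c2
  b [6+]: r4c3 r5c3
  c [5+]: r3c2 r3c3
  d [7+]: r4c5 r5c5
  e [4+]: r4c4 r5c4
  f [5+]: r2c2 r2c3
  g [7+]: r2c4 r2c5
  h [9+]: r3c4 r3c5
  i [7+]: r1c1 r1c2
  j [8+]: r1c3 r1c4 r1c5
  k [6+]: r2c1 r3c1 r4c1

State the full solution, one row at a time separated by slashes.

4 3 5 2 1 / 3 4 1 5 2 / 1 2 3 4 5 / 2 5 4 1 3 / 5 1 2 3 4

The only place for 1 in column 5 is r1c5.
Row 3 needs a 1, and only r3c1 is open for it.
The 3 cells of cage a must have sum 11, which forces r4c2 = 5.
Cage a needs sum 11; hence r5c1 = 5.
The 3 cells of cage a must have sum 11; hence r5c2 = 1.
Row 5 now contains 1, so r5c4 = 3.
5 is placed in column 1; hence r1c1 = 4.
Cage i's pair has sum 7, which forces r1c2 = 3.
Column 2 already has 1, leaving r2c2 = 4.
The two cells of cage f must have sum 5, so r2c3 = 1.
3 is placed in column 2, leaving r3c2 = 2.
Row 3 now contains 2, so r3c3 = 3.
3 is placed in column 4; hence r4c4 = 1.
The two cells of cage d must have sum 7, which forces r4c5 = 3.
Cage d's pair has sum 7, leaving r5c5 = 4.
Cage k needs sum 6; hence r2c1 = 3.
The two cells of cage h must have sum 9, which forces r3c4 = 4.
Column 5 already has 4; hence r3c5 = 5.
Row 4 now contains 3; hence r4c1 = 2.
Cage b needs two cells with sum 6; hence r4c3 = 4.
4 is placed in row 5, so r5c3 = 2.
Column 3 now contains 2; hence r1c3 = 5.
Cage j needs sum 8; hence r1c4 = 2.
Cage g needs two cells with sum 7; hence r2c4 = 5.
Column 5 now contains 5, which forces r2c5 = 2.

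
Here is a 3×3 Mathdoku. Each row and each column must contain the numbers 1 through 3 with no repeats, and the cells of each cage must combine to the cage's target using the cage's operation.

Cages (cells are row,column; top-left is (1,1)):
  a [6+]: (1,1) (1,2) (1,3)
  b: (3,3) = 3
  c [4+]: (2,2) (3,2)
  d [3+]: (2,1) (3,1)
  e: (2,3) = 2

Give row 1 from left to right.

3 2 1

Cage e is given, so (2,3) = 2.
Cage b is a single given cell; hence (3,3) = 3.
Column 3 already has 3; hence (1,3) = 1.
Row 2 now contains 2, which forces (2,1) = 1.
Cage c's pair has sum 4, which forces (2,2) = 3.
The two cells of cage d must have sum 3; hence (3,1) = 2.
3 is placed in row 3, which forces (3,2) = 1.
Column 1 now contains 2, which forces (1,1) = 3.
Column 2 now contains 3, which forces (1,2) = 2.
The full grid is 3 2 1 / 1 3 2 / 2 1 3.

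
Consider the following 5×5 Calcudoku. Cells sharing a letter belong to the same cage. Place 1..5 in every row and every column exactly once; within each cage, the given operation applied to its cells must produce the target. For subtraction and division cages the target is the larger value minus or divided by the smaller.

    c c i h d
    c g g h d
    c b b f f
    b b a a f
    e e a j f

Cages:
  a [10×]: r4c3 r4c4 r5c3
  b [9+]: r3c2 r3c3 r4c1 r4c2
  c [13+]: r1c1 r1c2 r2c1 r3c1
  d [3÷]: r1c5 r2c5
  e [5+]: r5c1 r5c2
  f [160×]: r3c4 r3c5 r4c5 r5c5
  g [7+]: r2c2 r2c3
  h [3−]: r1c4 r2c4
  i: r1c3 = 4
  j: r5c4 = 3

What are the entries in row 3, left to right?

5 3 1 4 2

Cage i is given, so r1c3 = 4.
The 4 cells of cage f must have product 160, leaving r3c4 = 4.
Cage j is a single given cell, leaving r5c4 = 3.
Column 4 needs a 1, and only r4c4 is open for it.
The only place for 1 in column 3 is r3c3.
The only place for 3 in row 4 is r4c1.
The 4 cells of cage b must have sum 9, which forces r3c2 = 3.
Cage b needs sum 9, which forces r4c2 = 2.
Row 4 now contains 2, leaving r4c3 = 5.
Row 4 already has 5, so r4c5 = 4.
Column 3 already has 5; hence r5c3 = 2.
Row 5 already has 2; hence r5c5 = 5.
Column 2 now contains 2; hence r1c2 = 5.
Row 1 already has 5, so r1c4 = 2.
Cage g's pair has sum 7, which forces r2c2 = 4.
Column 3 now contains 2; hence r2c3 = 3.
Column 4 now contains 2, so r2c4 = 5.
Row 2 already has 3; hence r2c5 = 1.
5 is placed in column 5, which forces r3c5 = 2.
Column 2 already has 4, which forces r5c2 = 1.
Row 1 already has 2, so r1c1 = 1.
Column 5 already has 1, which forces r1c5 = 3.
Row 2 already has 1, so r2c1 = 2.
Row 3 already has 2, which forces r3c1 = 5.
Row 5 now contains 1, which forces r5c1 = 4.
The full grid is 1 5 4 2 3 / 2 4 3 5 1 / 5 3 1 4 2 / 3 2 5 1 4 / 4 1 2 3 5.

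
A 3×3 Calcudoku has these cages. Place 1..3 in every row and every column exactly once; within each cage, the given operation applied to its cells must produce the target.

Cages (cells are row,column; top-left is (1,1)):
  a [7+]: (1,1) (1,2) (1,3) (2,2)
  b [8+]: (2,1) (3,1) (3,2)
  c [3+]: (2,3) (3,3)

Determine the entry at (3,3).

1

Cage b needs sum 8; hence (2,1) = 3.
Cage a needs sum 7; hence (2,2) = 1.
1 is placed in row 2, which forces (2,3) = 2.
Cage b has sum 8; hence (3,1) = 2.
The 3 cells of cage b must have sum 8, leaving (3,2) = 3.
Column 3 now contains 2, which forces (3,3) = 1.
2 is placed in column 1, which forces (1,1) = 1.
Column 2 now contains 3, which forces (1,2) = 2.
Column 3 already has 1, which forces (1,3) = 3.
Filled in: 1 2 3 / 3 1 2 / 2 3 1.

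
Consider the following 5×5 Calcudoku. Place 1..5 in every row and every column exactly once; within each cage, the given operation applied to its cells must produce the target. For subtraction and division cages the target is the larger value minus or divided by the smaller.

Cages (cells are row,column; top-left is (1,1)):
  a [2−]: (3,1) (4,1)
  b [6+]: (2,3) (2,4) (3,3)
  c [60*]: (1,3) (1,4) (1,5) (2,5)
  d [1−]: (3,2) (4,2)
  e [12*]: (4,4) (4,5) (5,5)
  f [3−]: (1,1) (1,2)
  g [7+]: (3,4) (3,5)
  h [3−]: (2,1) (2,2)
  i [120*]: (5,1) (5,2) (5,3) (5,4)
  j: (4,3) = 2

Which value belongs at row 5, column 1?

Cage j is a single given cell, which forces (4,3) = 2.
The only place for 1 in row 5 is (5,5).
Cage a needs two cells with difference 2; hence (3,1) = 3.
Row 3 now contains 3, so (3,3) = 1.
The only place for 4 in row 3 is (3,2).
The two cells of cage d must have difference 1, which forces (4,2) = 5.
Row 4 already has 5, which forces (4,1) = 1.
Column 1 needs a 2, and only (5,1) is open for it.
2 is placed in row 5, which forces (5,2) = 3.
In column 4, 3 can only go at (4,4), so (4,4) = 3.
Row 4 now contains 3; hence (4,5) = 4.
In column 4, 4 can only go at (5,4), so (5,4) = 4.
4 is placed in row 5, leaving (5,3) = 5.
Column 4 needs a 5, and only (3,4) is open for it.
Row 3 already has 5; hence (3,5) = 2.
Cage c has product 60; hence (1,3) = 4.
The 4 cells of cage c must have product 60, which forces (1,4) = 1.
Column 3 now contains 4; hence (2,3) = 3.
1 is placed in column 4; hence (2,4) = 2.
Row 2 now contains 3, leaving (2,5) = 5.
Row 1 already has 4; hence (1,1) = 5.
Row 1 now contains 1; hence (1,2) = 2.
5 is placed in column 5, which forces (1,5) = 3.
Row 2 now contains 5, so (2,1) = 4.
Row 2 now contains 2, leaving (2,2) = 1.
Completed grid: 5 2 4 1 3 / 4 1 3 2 5 / 3 4 1 5 2 / 1 5 2 3 4 / 2 3 5 4 1.

2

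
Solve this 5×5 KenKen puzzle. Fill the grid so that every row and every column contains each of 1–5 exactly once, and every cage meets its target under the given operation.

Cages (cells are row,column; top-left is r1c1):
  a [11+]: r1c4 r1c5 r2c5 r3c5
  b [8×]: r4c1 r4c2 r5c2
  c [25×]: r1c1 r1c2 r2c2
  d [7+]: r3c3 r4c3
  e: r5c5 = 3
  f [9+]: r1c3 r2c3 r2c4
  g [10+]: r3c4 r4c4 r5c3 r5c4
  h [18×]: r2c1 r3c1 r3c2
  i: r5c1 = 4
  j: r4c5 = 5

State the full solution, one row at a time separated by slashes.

5 1 3 4 2 / 3 5 4 2 1 / 2 3 5 1 4 / 1 4 2 3 5 / 4 2 1 5 3

Cage c has product 25, so r1c1 = 5.
Cage c needs product 25, so r1c2 = 1.
The 3 cells of cage h must have product 18; hence r2c1 = 3.
Cage c has product 25, which forces r2c2 = 5.
Cage h has product 18; hence r3c1 = 2.
The 3 cells of cage h must have product 18; hence r3c2 = 3.
J is a freebie; hence r4c5 = 5.
I is a freebie, so r5c1 = 4.
4 is placed in row 5, which forces r5c2 = 2.
Cage e is a single given cell, so r5c5 = 3.
Cage a has sum 11; hence r1c4 = 4.
Cage a has sum 11, which forces r1c5 = 2.
Column 4 now contains 4, leaving r2c4 = 2.
The 4 cells of cage g must have sum 10, which forces r3c4 = 1.
1 is placed in row 3; hence r3c5 = 4.
Column 1 already has 4, so r4c1 = 1.
2 is placed in column 2; hence r4c2 = 4.
Cage g has sum 10, leaving r4c4 = 3.
Row 5 now contains 3, which forces r5c3 = 1.
The 4 cells of cage g must have sum 10, so r5c4 = 5.
Row 1 now contains 4, so r1c3 = 3.
1 is placed in column 3, which forces r2c3 = 4.
4 is placed in column 5, leaving r2c5 = 1.
Row 3 now contains 4, leaving r3c3 = 5.
Row 4 now contains 3, which forces r4c3 = 2.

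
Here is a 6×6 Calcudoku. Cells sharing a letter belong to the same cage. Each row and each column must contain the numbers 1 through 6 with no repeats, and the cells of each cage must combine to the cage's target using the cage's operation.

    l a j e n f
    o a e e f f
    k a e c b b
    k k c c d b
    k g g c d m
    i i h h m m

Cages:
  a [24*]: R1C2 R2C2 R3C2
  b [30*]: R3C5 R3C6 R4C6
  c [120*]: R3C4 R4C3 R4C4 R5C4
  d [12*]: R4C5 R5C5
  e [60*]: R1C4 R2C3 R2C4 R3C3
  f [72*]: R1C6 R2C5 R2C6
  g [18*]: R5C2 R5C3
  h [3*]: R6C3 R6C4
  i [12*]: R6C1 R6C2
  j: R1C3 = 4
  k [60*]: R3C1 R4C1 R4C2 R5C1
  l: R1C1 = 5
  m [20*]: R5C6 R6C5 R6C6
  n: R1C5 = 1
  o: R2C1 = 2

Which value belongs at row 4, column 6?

Cage l is given; hence R1C1 = 5.
J is a freebie; hence R1C3 = 4.
Cage n is a single given cell, which forces R1C5 = 1.
O is a freebie, which forces R2C1 = 2.
The 4 cells of cage k must have product 60, leaving R4C2 = 5.
In row 6, 6 can only go at R6C1, so R6C1 = 6.
Cage i's pair has product 12, leaving R6C2 = 2.
The 3 cells of cage a must have product 24; hence R1C2 = 6.
Row 1 already has 6; hence R1C6 = 3.
Column 2 now contains 6; hence R5C2 = 3.
Row 5 now contains 3, so R5C3 = 6.
3 is placed in row 1; hence R1C4 = 2.
In row 3, 2 can only go at R3C3, so R3C3 = 2.
2 is placed in column 3, leaving R4C3 = 1.
Column 3 already has 1; hence R6C3 = 3.
3 is placed in row 6, which forces R6C4 = 1.
Column 3 already has 3, so R2C3 = 5.
Cage e has product 60; hence R2C4 = 3.
Cage m has product 20, so R5C6 = 1.
The 4 cells of cage k must have product 60, so R3C1 = 1.
Row 3 already has 1, which forces R3C2 = 4.
Cage b needs product 30, so R3C5 = 3.
1 is placed in column 6, which forces R3C6 = 5.
Cage k needs product 60, so R4C1 = 3.
3 is placed in column 5; hence R4C5 = 6.
Cage b needs product 30, so R4C6 = 2.
Row 5 now contains 1; hence R5C1 = 4.
Row 5 now contains 4, so R5C4 = 5.
Row 5 now contains 4; hence R5C5 = 2.
5 is placed in column 6, so R6C6 = 4.
4 is placed in column 2, so R2C2 = 1.
Column 5 already has 6, so R2C5 = 4.
Column 6 now contains 4; hence R2C6 = 6.
5 is placed in row 3, leaving R3C4 = 6.
Row 4 already has 6, which forces R4C4 = 4.
Row 6 already has 4, so R6C5 = 5.
The full grid is 5 6 4 2 1 3 / 2 1 5 3 4 6 / 1 4 2 6 3 5 / 3 5 1 4 6 2 / 4 3 6 5 2 1 / 6 2 3 1 5 4.

2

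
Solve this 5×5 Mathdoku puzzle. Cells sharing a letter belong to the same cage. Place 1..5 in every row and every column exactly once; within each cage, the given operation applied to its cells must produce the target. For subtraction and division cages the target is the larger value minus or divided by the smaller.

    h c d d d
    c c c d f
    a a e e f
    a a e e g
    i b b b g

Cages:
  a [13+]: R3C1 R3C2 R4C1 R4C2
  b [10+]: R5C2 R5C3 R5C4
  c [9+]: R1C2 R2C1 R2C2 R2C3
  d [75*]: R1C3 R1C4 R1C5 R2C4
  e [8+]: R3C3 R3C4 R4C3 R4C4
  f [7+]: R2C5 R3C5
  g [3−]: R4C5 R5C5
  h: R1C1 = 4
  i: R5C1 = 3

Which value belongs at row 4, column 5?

5

Cage h is a single given cell, leaving R1C1 = 4.
The 4 cells of cage d must have product 75, which forces R2C4 = 5.
Cage i is a single given cell; hence R5C1 = 3.
In row 1, 2 can only go at R1C2, so R1C2 = 2.
Row 2 needs a 3, and only R2C5 is open for it.
Cage f needs two cells with sum 7, so R3C5 = 4.
In row 5, 2 can only go at R5C5, so R5C5 = 2.
Column 5 already has 2, which forces R4C5 = 5.
The 4 cells of cage d must have product 75, leaving R1C3 = 5.
Cage d has product 75, which forces R1C4 = 3.
5 is placed in column 5; hence R1C5 = 1.
Cage a has sum 13, which forces R3C1 = 5.
The 4 cells of cage a must have sum 13, so R3C2 = 3.
Cage a needs sum 13, leaving R4C1 = 1.
The 4 cells of cage a must have sum 13, which forces R4C2 = 4.
Row 4 now contains 4, so R4C4 = 2.
Column 1 now contains 1, so R2C1 = 2.
Column 2 now contains 4, leaving R2C2 = 1.
Cage c needs sum 9, leaving R2C3 = 4.
Cage e needs sum 8, which forces R3C3 = 2.
Column 4 now contains 2; hence R3C4 = 1.
Row 4 already has 2, so R4C3 = 3.
Cage b has sum 10, which forces R5C2 = 5.
Column 3 already has 4, which forces R5C3 = 1.
Column 4 now contains 1, which forces R5C4 = 4.
The full grid is 4 2 5 3 1 / 2 1 4 5 3 / 5 3 2 1 4 / 1 4 3 2 5 / 3 5 1 4 2.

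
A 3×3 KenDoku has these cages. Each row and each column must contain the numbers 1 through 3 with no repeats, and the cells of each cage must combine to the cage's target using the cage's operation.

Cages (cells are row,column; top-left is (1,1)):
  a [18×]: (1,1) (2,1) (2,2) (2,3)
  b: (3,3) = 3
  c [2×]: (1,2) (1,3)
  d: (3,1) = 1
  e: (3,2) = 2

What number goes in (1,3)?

2

The 4 cells of cage a must have product 18; hence (1,1) = 3.
Cage d is a single given cell; hence (3,1) = 1.
Cage e is a single given cell, leaving (3,2) = 2.
B is a freebie, leaving (3,3) = 3.
2 is placed in column 2, which forces (1,2) = 1.
Cage c's pair has product 2; hence (1,3) = 2.
1 is placed in column 1; hence (2,1) = 2.
The 4 cells of cage a must have product 18, so (2,2) = 3.
Cage a needs product 18, leaving (2,3) = 1.
The full grid is 3 1 2 / 2 3 1 / 1 2 3.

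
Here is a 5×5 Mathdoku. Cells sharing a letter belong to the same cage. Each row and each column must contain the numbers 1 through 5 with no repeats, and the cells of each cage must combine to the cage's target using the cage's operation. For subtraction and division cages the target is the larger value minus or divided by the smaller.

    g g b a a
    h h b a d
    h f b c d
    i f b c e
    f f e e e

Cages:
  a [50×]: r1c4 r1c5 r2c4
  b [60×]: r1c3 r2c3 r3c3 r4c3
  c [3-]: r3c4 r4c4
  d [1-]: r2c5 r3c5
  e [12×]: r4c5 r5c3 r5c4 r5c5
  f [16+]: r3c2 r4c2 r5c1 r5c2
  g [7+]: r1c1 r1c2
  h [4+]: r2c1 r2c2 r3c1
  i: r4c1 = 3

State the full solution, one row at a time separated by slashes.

4 3 1 2 5 / 2 1 3 5 4 / 1 2 5 4 3 / 3 5 4 1 2 / 5 4 2 3 1

The 3 cells of cage a must have product 50, leaving r1c4 = 2.
The 3 cells of cage a must have product 50, leaving r1c5 = 5.
Cage h has sum 4, leaving r2c1 = 2.
Cage h needs sum 4, which forces r2c2 = 1.
Cage a has product 50, leaving r2c4 = 5.
The 3 cells of cage h must have sum 4, leaving r3c1 = 1.
1 is placed in row 3, so r3c4 = 4.
I is a freebie; hence r4c1 = 3.
4 is placed in column 4, leaving r4c4 = 1.
Row 4 already has 1, which forces r4c5 = 2.
1 is placed in column 4, so r5c4 = 3.
3 is placed in column 1; hence r1c1 = 4.
Cage g's pair has sum 7, which forces r1c2 = 3.
The 4 cells of cage b must have product 60, leaving r1c3 = 1.
Cage d's pair has difference 1, leaving r2c5 = 4.
2 is placed in column 5, so r3c5 = 3.
Column 1 already has 4, leaving r5c1 = 5.
Cage e has product 12, which forces r5c3 = 2.
Cage e needs product 12, which forces r5c5 = 1.
4 is placed in row 2, so r2c3 = 3.
Cage f has sum 16, leaving r3c2 = 2.
Row 3 already has 3, so r3c3 = 5.
The 4 cells of cage f must have sum 16, so r4c2 = 5.
The 4 cells of cage b must have product 60, so r4c3 = 4.
Row 5 already has 2, so r5c2 = 4.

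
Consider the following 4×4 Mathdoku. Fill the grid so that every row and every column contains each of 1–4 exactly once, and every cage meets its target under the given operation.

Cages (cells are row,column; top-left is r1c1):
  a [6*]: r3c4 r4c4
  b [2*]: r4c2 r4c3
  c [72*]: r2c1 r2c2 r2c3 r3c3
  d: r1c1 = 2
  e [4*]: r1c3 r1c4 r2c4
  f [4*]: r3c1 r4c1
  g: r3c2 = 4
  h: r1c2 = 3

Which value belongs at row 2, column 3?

4

D is a freebie, which forces r1c1 = 2.
Cage h is a single given cell, leaving r1c2 = 3.
Row 1 now contains 2, which forces r1c3 = 1.
1 is placed in row 1, which forces r1c4 = 4.
G is a freebie, so r3c2 = 4.
Cage c has product 72, which forces r3c3 = 3.
Row 3 already has 3, leaving r3c4 = 2.
1 is placed in column 3; hence r4c3 = 2.
Column 4 now contains 2, so r4c4 = 3.
The 4 cells of cage c must have product 72, leaving r2c1 = 3.
Column 2 now contains 4, so r2c2 = 2.
Column 3 now contains 2, leaving r2c3 = 4.
Column 4 now contains 2, which forces r2c4 = 1.
Row 3 already has 4, leaving r3c1 = 1.
Cage f needs two cells with product 4; hence r4c1 = 4.
2 is placed in row 4; hence r4c2 = 1.
Completed grid: 2 3 1 4 / 3 2 4 1 / 1 4 3 2 / 4 1 2 3.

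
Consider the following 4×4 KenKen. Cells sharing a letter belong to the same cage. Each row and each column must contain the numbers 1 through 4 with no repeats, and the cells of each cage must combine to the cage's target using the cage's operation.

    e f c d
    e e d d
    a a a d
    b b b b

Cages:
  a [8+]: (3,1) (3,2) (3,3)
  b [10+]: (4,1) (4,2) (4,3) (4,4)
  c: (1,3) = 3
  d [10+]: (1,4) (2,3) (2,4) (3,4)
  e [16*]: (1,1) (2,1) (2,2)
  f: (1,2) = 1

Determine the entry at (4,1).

Cage f is a single given cell; hence (1,2) = 1.
C is a freebie, which forces (1,3) = 3.
The only place for 3 in row 2 is (2,4).
The only place for 2 in row 3 is (3,4).
Column 4 now contains 2; hence (1,4) = 4.
The 4 cells of cage d must have sum 10, so (2,3) = 1.
Column 3 now contains 1, which forces (3,3) = 4.
4 is placed in column 3, so (4,3) = 2.
Column 4 now contains 4, which forces (4,4) = 1.
Row 1 already has 4, so (1,1) = 2.
Row 2 already has 1, leaving (2,1) = 4.
Cage e needs product 16, so (2,2) = 2.
Cage a needs sum 8; hence (3,1) = 1.
4 is placed in row 3; hence (3,2) = 3.
4 is placed in column 1; hence (4,1) = 3.
Column 2 already has 3, leaving (4,2) = 4.
Completed grid: 2 1 3 4 / 4 2 1 3 / 1 3 4 2 / 3 4 2 1.

3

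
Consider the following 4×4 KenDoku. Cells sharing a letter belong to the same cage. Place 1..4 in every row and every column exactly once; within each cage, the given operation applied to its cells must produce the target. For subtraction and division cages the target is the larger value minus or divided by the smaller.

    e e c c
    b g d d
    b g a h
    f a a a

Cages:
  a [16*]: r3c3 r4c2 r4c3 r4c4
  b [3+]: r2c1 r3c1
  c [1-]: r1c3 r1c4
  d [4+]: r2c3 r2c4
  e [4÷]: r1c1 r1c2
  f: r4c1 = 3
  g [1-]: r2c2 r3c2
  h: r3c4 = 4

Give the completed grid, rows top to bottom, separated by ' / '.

4 1 3 2 / 2 4 1 3 / 1 3 2 4 / 3 2 4 1

Cage a needs product 16, so r3c3 = 2.
H is a freebie; hence r3c4 = 4.
Cage f is a single given cell, leaving r4c1 = 3.
Cage b needs two cells with sum 3; hence r2c1 = 2.
Row 2 already has 2; hence r2c2 = 4.
Row 3 already has 2; hence r3c1 = 1.
1 is placed in row 3, so r3c2 = 3.
1 is placed in column 1, so r1c1 = 4.
4 is placed in column 2, leaving r1c2 = 1.
Row 1 now contains 1, leaving r1c3 = 3.
Row 1 now contains 3, which forces r1c4 = 2.
Column 3 already has 3, leaving r2c3 = 1.
Row 2 now contains 1, which forces r2c4 = 3.
1 is placed in column 2, leaving r4c2 = 2.
The 4 cells of cage a must have product 16; hence r4c3 = 4.
Column 4 now contains 2, which forces r4c4 = 1.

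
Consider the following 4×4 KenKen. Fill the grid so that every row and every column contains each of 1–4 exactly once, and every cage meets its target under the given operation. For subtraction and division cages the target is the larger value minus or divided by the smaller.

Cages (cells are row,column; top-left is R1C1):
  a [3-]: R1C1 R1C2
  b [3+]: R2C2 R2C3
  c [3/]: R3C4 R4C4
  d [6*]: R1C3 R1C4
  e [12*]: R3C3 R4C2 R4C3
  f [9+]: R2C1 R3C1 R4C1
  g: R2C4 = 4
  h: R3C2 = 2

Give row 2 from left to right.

Cage g is a single given cell, so R2C4 = 4.
H is a freebie; hence R3C2 = 2.
2 is placed in column 2, so R2C2 = 1.
Cage b needs two cells with sum 3, leaving R2C3 = 2.
Cage a needs two cells with difference 3; hence R1C1 = 1.
1 is placed in column 2, so R1C2 = 4.
Column 3 already has 2, leaving R1C3 = 3.
Cage d needs two cells with product 6, so R1C4 = 2.
2 is placed in row 2; hence R2C1 = 3.
Cage f has sum 9; hence R3C1 = 4.
Row 3 now contains 4, leaving R3C3 = 1.
Row 3 now contains 1, leaving R3C4 = 3.
Cage f has sum 9, which forces R4C1 = 2.
4 is placed in column 2; hence R4C2 = 3.
Column 3 now contains 1, so R4C3 = 4.
3 is placed in column 4; hence R4C4 = 1.
Completed grid: 1 4 3 2 / 3 1 2 4 / 4 2 1 3 / 2 3 4 1.

3 1 2 4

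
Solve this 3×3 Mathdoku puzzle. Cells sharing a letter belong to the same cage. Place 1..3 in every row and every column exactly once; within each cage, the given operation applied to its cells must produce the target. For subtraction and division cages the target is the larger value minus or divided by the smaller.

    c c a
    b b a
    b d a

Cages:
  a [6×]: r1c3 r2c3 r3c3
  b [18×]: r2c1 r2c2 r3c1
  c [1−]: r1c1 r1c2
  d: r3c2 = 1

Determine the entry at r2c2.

The 3 cells of cage b must have product 18; hence r2c1 = 2.
Cage b needs product 18, which forces r2c2 = 3.
3 is placed in row 2, which forces r2c3 = 1.
Cage b needs product 18, which forces r3c1 = 3.
Cage d is given, which forces r3c2 = 1.
3 is placed in row 3, which forces r3c3 = 2.
3 is placed in column 1, so r1c1 = 1.
1 is placed in column 2; hence r1c2 = 2.
Column 3 already has 2, which forces r1c3 = 3.
Completed grid: 1 2 3 / 2 3 1 / 3 1 2.

3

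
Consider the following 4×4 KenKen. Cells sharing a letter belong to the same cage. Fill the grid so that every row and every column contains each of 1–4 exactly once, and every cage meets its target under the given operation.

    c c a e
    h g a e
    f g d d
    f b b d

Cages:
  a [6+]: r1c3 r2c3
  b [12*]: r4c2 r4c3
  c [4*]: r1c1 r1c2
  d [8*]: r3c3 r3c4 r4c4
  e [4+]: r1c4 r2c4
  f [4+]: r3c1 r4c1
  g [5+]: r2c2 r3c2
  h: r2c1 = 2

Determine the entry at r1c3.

Cage h is given, which forces r2c1 = 2.
2 is placed in row 2, so r2c3 = 4.
Column 3 now contains 4, so r4c3 = 3.
Column 3 now contains 4; hence r1c3 = 2.
The two cells of cage f must have sum 4; hence r3c1 = 3.
2 is placed in column 3, which forces r3c3 = 1.
Row 4 already has 3, leaving r4c1 = 1.
Row 4 already has 3, leaving r4c2 = 4.
Row 4 now contains 4, so r4c4 = 2.
Column 1 already has 1; hence r1c1 = 4.
4 is placed in column 2, leaving r1c2 = 1.
Row 1 already has 1, so r1c4 = 3.
The two cells of cage g must have sum 5, which forces r2c2 = 3.
Column 4 now contains 3, leaving r2c4 = 1.
4 is placed in column 2, leaving r3c2 = 2.
Column 4 now contains 2; hence r3c4 = 4.
Filled in: 4 1 2 3 / 2 3 4 1 / 3 2 1 4 / 1 4 3 2.

2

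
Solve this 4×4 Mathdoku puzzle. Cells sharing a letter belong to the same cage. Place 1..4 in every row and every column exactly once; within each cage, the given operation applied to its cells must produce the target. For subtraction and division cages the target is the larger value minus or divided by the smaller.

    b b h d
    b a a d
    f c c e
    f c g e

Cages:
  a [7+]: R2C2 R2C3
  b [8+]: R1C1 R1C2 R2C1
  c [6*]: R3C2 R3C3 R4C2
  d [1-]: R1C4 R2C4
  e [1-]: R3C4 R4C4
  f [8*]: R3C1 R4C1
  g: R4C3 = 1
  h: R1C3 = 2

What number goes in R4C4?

Cage h is given, so R1C3 = 2.
Cage g is a single given cell; hence R4C3 = 1.
Cage c needs product 6, so R3C2 = 1.
Column 3 already has 1, leaving R3C3 = 3.
Cage c needs product 6, which forces R4C2 = 2.
Cage a's pair has sum 7; hence R2C2 = 3.
3 is placed in column 3, so R2C3 = 4.
Row 2 already has 4, so R2C4 = 2.
The two cells of cage f must have product 8, which forces R3C1 = 2.
2 is placed in column 4, which forces R3C4 = 4.
Row 4 now contains 2, which forces R4C1 = 4.
Cage e's pair has difference 1; hence R4C4 = 3.
Cage b has sum 8, leaving R1C1 = 3.
Column 2 now contains 3; hence R1C2 = 4.
3 is placed in column 4, which forces R1C4 = 1.
Row 2 already has 4, so R2C1 = 1.
Completed grid: 3 4 2 1 / 1 3 4 2 / 2 1 3 4 / 4 2 1 3.

3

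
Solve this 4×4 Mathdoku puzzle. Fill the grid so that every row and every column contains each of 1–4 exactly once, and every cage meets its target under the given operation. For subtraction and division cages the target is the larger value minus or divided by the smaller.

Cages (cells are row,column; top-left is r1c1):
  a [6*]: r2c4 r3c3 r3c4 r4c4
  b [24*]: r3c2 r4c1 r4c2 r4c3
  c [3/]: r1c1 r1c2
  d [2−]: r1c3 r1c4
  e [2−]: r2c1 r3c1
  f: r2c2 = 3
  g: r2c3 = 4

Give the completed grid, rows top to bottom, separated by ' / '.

Cage f is given; hence r2c2 = 3.
G is a freebie, which forces r2c3 = 4.
Cage a has product 6, leaving r3c3 = 1.
Cage c's pair has quotient 3, leaving r1c1 = 3.
3 is placed in column 2, leaving r1c2 = 1.
Row 1 now contains 3, leaving r1c3 = 2.
Row 1 already has 1, so r1c4 = 4.
Column 1 already has 3, which forces r3c1 = 4.
4 is placed in row 3, which forces r3c2 = 2.
Row 3 already has 2, which forces r3c4 = 3.
2 is placed in column 2, which forces r4c2 = 4.
2 is placed in column 3; hence r4c3 = 3.
The two cells of cage e must have difference 2, so r2c1 = 2.
Row 2 already has 2; hence r2c4 = 1.
Cage b needs product 24, leaving r4c1 = 1.
Column 4 already has 1; hence r4c4 = 2.

3 1 2 4 / 2 3 4 1 / 4 2 1 3 / 1 4 3 2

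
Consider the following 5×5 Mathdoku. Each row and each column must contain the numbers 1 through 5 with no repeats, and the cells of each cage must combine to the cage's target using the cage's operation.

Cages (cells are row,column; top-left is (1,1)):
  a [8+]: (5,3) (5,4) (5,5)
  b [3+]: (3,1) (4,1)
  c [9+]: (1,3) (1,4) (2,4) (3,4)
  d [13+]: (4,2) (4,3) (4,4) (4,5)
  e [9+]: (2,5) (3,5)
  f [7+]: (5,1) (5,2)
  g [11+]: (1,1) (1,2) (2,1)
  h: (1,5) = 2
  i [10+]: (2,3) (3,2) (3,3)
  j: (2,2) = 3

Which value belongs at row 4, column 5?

3

Cage h is given; hence (1,5) = 2.
J is a freebie; hence (2,2) = 3.
In row 4, 2 can only go at (4,1), so (4,1) = 2.
Column 1 now contains 2, leaving (3,1) = 1.
Column 1 now contains 1; hence (1,1) = 3.
Cage g has sum 11, leaving (1,2) = 4.
Row 1 already has 3, leaving (1,3) = 1.
Row 1 now contains 1, leaving (1,4) = 5.
The 3 cells of cage g must have sum 11, leaving (2,1) = 4.
Row 2 now contains 4, so (2,5) = 5.
Column 5 already has 5, which forces (3,5) = 4.
Column 1 already has 3; hence (5,1) = 5.
Column 2 now contains 4, so (5,2) = 2.
Row 2 now contains 5, so (2,3) = 2.
Cage c needs sum 9, which forces (2,4) = 1.
2 is placed in column 2, so (3,2) = 5.
Cage i has sum 10, leaving (3,3) = 3.
Cage c has sum 9, which forces (3,4) = 2.
Column 2 now contains 5, which forces (4,2) = 1.
Row 4 now contains 1, leaving (4,5) = 3.
Column 3 now contains 3; hence (5,3) = 4.
Row 5 now contains 4, so (5,4) = 3.
Column 5 now contains 3; hence (5,5) = 1.
Column 3 now contains 4; hence (4,3) = 5.
3 is placed in row 4; hence (4,4) = 4.
Completed grid: 3 4 1 5 2 / 4 3 2 1 5 / 1 5 3 2 4 / 2 1 5 4 3 / 5 2 4 3 1.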